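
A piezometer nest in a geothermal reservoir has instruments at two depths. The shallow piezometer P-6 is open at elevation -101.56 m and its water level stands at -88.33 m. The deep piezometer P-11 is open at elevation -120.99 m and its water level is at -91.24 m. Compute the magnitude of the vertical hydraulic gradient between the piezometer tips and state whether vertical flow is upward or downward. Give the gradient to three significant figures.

|i_v| ≈ 0.150; vertical flow is downward

Total head at P-6: h = -88.33 m (water level in the standpipe).
Total head at P-11: h = -91.24 m.
Δh = h(P-6) − h(P-11) = -88.33 − (-91.24) = 2.91 m.
Vertical separation Δz = -101.56 − (-120.99) = 19.43 m.
|i_v| = |Δh| / Δz = 2.91 / 19.43 = 0.150.
Head is higher in the shallow piezometer, so vertical flow is downward (recharge condition).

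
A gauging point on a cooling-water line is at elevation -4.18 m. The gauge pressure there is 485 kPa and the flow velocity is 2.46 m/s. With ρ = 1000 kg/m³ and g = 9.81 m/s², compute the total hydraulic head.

Pressure head ψ = P/(ρg) = 485×1000 / (1000 × 9.81) = 49.44 m.
Velocity head = v²/(2g) = 2.46² / (2 × 9.81) = 0.308 m.
h = z + ψ + v²/(2g) = -4.18 + 49.44 + 0.308 = 45.57 m.

h ≈ 45.57 m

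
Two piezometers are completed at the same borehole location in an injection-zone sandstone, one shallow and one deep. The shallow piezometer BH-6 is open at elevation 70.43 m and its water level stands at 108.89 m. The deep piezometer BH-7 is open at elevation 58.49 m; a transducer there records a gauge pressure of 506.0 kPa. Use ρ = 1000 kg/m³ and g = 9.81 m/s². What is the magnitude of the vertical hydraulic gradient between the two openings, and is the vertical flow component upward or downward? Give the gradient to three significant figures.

|i_v| ≈ 0.0988; vertical flow is upward

Total head at BH-6: h = 108.89 m (water level in the standpipe).
Pressure head at BH-7: ψ = P/(ρg) = 506.0×1000 / (1000 × 9.81) = 51.58 m.
Total head at BH-7: h = z + ψ = 58.49 + 51.58 = 110.07 m.
Δh = h(BH-6) − h(BH-7) = 108.89 − 110.07 = -1.18 m.
Vertical separation Δz = 70.43 − 58.49 = 11.94 m.
|i_v| = |Δh| / Δz = 1.18 / 11.94 = 0.0988.
Head is higher in the deep piezometer, so vertical flow is upward (discharge condition).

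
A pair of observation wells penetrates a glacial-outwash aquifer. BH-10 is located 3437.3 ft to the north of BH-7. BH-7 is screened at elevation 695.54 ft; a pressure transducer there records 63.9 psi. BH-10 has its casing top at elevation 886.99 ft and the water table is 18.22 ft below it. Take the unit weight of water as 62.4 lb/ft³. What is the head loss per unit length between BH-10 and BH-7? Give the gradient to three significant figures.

i ≈ 0.00750 ft/ft

Pressure head at BH-7: ψ = 144·P/γ = 144 × 63.9 / 62.4 = 147.46 ft.
Total head at BH-7: h = z + ψ = 695.54 + 147.46 = 843.00 ft.
Total head at BH-10: h = 886.99 − 18.22 = 868.77 ft.
Head difference: h(BH-7) − h(BH-10) = 843.00 − 868.77 = -25.77 ft.
Hydraulic gradient: i = |Δh| / L = 25.77 / 3437.3 = 0.00750.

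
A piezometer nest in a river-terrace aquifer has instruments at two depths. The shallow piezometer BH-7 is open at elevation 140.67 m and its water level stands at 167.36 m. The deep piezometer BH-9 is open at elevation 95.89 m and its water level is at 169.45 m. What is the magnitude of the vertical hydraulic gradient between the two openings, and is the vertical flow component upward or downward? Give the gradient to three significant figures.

|i_v| ≈ 0.0467; vertical flow is upward

Total head at BH-7: h = 167.36 m (water level in the standpipe).
Total head at BH-9: h = 169.45 m.
Δh = h(BH-7) − h(BH-9) = 167.36 − 169.45 = -2.09 m.
Vertical separation Δz = 140.67 − 95.89 = 44.78 m.
|i_v| = |Δh| / Δz = 2.09 / 44.78 = 0.0467.
Head is higher in the deep piezometer, so vertical flow is upward (discharge condition).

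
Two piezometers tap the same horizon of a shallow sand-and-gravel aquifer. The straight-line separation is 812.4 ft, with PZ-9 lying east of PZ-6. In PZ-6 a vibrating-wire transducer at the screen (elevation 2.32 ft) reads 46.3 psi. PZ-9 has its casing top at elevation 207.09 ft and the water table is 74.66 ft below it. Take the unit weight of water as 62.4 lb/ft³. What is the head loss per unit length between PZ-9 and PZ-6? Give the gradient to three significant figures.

Pressure head at PZ-6: ψ = 144·P/γ = 144 × 46.3 / 62.4 = 106.85 ft.
Total head at PZ-6: h = z + ψ = 2.32 + 106.85 = 109.17 ft.
Total head at PZ-9: h = 207.09 − 74.66 = 132.43 ft.
Head difference: h(PZ-6) − h(PZ-9) = 109.17 − 132.43 = -23.26 ft.
Hydraulic gradient: i = |Δh| / L = 23.26 / 812.4 = 0.0286.

i ≈ 0.0286 ft/ft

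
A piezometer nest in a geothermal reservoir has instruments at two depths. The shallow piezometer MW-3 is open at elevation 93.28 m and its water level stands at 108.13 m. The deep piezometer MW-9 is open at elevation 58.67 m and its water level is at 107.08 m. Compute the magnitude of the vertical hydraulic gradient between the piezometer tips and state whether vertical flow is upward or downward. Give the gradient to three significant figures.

|i_v| ≈ 0.0303; vertical flow is downward

Total head at MW-3: h = 108.13 m (water level in the standpipe).
Total head at MW-9: h = 107.08 m.
Δh = h(MW-3) − h(MW-9) = 108.13 − 107.08 = 1.05 m.
Vertical separation Δz = 93.28 − 58.67 = 34.61 m.
|i_v| = |Δh| / Δz = 1.05 / 34.61 = 0.0303.
Head is higher in the shallow piezometer, so vertical flow is downward (recharge condition).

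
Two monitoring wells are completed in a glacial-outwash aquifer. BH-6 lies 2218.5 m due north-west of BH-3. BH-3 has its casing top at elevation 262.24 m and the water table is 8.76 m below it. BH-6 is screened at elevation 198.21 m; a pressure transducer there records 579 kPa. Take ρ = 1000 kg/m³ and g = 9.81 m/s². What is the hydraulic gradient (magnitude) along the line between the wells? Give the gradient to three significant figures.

i ≈ 0.00169

Total head at BH-3: h = 262.24 − 8.76 = 253.48 m.
Pressure head at BH-6: ψ = P/(ρg) = 579×1000 / (1000 × 9.81) = 59.02 m.
Total head at BH-6: h = z + ψ = 198.21 + 59.02 = 257.23 m.
Head difference: h(BH-3) − h(BH-6) = 253.48 − 257.23 = -3.75 m.
Hydraulic gradient: i = |Δh| / L = 3.75 / 2218.5 = 0.00169.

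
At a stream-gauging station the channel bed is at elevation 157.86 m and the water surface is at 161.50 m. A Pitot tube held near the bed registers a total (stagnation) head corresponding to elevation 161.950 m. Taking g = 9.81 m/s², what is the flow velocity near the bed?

Near the bed, under hydrostatic conditions, the piezometric head (z + ψ) equals the free-surface elevation, 161.50 m.
Velocity head = total − piezometric = 161.950 − 161.50 = 0.450 m.
v = √(2g·h_v) = √(2 × 9.81 × 0.450) = 2.97 m/s.

v ≈ 2.97 m/s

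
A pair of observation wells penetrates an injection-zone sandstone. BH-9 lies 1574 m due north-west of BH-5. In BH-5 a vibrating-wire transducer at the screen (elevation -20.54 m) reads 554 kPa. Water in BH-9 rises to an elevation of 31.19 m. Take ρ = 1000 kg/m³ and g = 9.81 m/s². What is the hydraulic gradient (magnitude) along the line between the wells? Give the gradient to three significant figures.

Pressure head at BH-5: ψ = P/(ρg) = 554×1000 / (1000 × 9.81) = 56.47 m.
Total head at BH-5: h = z + ψ = -20.54 + 56.47 = 35.93 m.
Total head at BH-9: h = 31.19 m (water level in the piezometer is the total head).
Head difference: h(BH-5) − h(BH-9) = 35.93 − 31.19 = 4.74 m.
Hydraulic gradient: i = |Δh| / L = 4.74 / 1574 = 0.00301.

i ≈ 0.00301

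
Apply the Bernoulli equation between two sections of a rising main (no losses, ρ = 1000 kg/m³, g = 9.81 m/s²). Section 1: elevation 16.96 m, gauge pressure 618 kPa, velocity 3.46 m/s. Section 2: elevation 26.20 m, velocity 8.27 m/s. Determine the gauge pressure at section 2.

Pressure head at 1: ψ₁ = P₁/(ρg) = 618×1000 / (1000 × 9.81) = 63.00 m.
Velocity heads: v₁²/2g = 3.46²/19.62 = 0.610 m; v₂²/2g = 8.27²/19.62 = 3.486 m.
Total head H = z₁ + ψ₁ + v₁²/2g = 16.96 + 63.00 + 0.610 = 80.57 m.
ψ₂ = H − z₂ − v₂²/2g = 80.57 − 26.20 − 3.486 = 50.88 m.
P₂ = ρgψ₂ = 1000 × 9.81 × 50.88 ≈ 499 kPa.

P₂ ≈ 499 kPa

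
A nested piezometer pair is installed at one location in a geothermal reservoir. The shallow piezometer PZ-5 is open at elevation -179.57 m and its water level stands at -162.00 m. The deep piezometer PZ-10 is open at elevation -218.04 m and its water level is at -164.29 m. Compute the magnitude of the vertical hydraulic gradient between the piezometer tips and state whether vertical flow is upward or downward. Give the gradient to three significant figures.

Total head at PZ-5: h = -162.00 m (water level in the standpipe).
Total head at PZ-10: h = -164.29 m.
Δh = h(PZ-5) − h(PZ-10) = -162.00 − (-164.29) = 2.29 m.
Vertical separation Δz = -179.57 − (-218.04) = 38.47 m.
|i_v| = |Δh| / Δz = 2.29 / 38.47 = 0.0595.
Head is higher in the shallow piezometer, so vertical flow is downward (recharge condition).

|i_v| ≈ 0.0595; vertical flow is downward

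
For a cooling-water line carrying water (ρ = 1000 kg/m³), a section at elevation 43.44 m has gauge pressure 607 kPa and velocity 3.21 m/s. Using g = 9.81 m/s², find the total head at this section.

Pressure head ψ = P/(ρg) = 607×1000 / (1000 × 9.81) = 61.88 m.
Velocity head = v²/(2g) = 3.21² / (2 × 9.81) = 0.525 m.
h = z + ψ + v²/(2g) = 43.44 + 61.88 + 0.525 = 105.84 m.

h ≈ 105.84 m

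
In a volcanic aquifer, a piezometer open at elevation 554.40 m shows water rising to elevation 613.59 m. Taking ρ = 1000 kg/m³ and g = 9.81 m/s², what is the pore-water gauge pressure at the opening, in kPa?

P ≈ 581 kPa

Pressure head ψ = h − z = 613.59 − 554.40 = 59.19 m.
P = ρgψ = 1000 × 9.81 × 59.19 = 580654 Pa ≈ 581 kPa.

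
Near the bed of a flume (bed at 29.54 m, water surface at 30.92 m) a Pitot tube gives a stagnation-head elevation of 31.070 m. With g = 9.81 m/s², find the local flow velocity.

Near the bed, under hydrostatic conditions, the piezometric head (z + ψ) equals the free-surface elevation, 30.92 m.
Velocity head = total − piezometric = 31.070 − 30.92 = 0.150 m.
v = √(2g·h_v) = √(2 × 9.81 × 0.150) = 1.72 m/s.

v ≈ 1.72 m/s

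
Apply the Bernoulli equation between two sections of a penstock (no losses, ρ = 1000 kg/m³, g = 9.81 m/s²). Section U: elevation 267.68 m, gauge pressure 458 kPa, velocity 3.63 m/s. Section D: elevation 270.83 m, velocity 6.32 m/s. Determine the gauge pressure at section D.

P₂ ≈ 414 kPa

Pressure head at U: ψ₁ = P₁/(ρg) = 458×1000 / (1000 × 9.81) = 46.69 m.
Velocity heads: v₁²/2g = 3.63²/19.62 = 0.672 m; v₂²/2g = 6.32²/19.62 = 2.036 m.
Total head H = z₁ + ψ₁ + v₁²/2g = 267.68 + 46.69 + 0.672 = 315.04 m.
ψ₂ = H − z₂ − v₂²/2g = 315.04 − 270.83 − 2.036 = 42.17 m.
P₂ = ρgψ₂ = 1000 × 9.81 × 42.17 ≈ 414 kPa.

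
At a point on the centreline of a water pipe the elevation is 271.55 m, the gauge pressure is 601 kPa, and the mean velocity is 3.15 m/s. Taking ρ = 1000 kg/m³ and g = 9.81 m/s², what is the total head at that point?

Pressure head ψ = P/(ρg) = 601×1000 / (1000 × 9.81) = 61.26 m.
Velocity head = v²/(2g) = 3.15² / (2 × 9.81) = 0.506 m.
h = z + ψ + v²/(2g) = 271.55 + 61.26 + 0.506 = 333.32 m.

h ≈ 333.32 m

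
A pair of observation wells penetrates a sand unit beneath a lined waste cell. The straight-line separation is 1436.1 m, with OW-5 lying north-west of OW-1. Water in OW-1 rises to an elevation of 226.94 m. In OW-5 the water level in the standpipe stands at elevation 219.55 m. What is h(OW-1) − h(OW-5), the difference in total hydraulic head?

Total head at OW-1: h = 226.94 m (water level in the piezometer is the total head).
Total head at OW-5: h = 219.55 m (water level in the piezometer is the total head).
Head difference: h(OW-1) − h(OW-5) = 226.94 − 219.55 = 7.39 m.

Δh ≈ 7.39 m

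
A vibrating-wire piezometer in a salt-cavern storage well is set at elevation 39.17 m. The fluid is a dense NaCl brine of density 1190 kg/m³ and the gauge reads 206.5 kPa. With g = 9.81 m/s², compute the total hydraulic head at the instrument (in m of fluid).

h ≈ 56.86 m

ψ = P/(ρg) = 206.5×1000 / (1190 × 9.81) = 17.69 m.
h = z + ψ = 39.17 + 17.69 = 56.86 m.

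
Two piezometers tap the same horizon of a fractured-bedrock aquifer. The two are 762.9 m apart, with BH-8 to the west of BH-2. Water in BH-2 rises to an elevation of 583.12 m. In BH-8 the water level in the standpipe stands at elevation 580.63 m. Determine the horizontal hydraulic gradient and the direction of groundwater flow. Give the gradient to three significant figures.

Total head at BH-2: h = 583.12 m (water level in the piezometer is the total head).
Total head at BH-8: h = 580.63 m (water level in the piezometer is the total head).
Head difference: h(BH-2) − h(BH-8) = 583.12 − 580.63 = 2.49 m.
Hydraulic gradient: i = |Δh| / L = 2.49 / 762.9 = 0.00326.
Flow is from higher to lower head: from BH-2 toward BH-8, i.e. toward the west.

i ≈ 0.00326; groundwater flows toward the west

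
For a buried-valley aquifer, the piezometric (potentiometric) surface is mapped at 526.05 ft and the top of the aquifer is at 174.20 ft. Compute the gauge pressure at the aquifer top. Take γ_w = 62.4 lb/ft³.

Pressure head at the aquifer top: ψ = h − z = 526.05 − 174.20 = 351.85 ft.
P = γψ/144 = 62.4 × 351.85 / 144 = 152 psi.

P ≈ 152 psi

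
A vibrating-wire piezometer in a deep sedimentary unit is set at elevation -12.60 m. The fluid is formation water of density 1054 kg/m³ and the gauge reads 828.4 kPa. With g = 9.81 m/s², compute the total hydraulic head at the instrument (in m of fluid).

h ≈ 67.52 m

ψ = P/(ρg) = 828.4×1000 / (1054 × 9.81) = 80.12 m.
h = z + ψ = -12.60 + 80.12 = 67.52 m.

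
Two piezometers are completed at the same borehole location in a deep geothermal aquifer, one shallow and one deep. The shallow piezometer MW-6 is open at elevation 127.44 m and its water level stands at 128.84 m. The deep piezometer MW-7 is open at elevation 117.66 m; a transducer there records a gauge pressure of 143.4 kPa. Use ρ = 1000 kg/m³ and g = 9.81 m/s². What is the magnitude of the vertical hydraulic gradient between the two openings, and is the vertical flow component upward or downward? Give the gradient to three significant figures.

Total head at MW-6: h = 128.84 m (water level in the standpipe).
Pressure head at MW-7: ψ = P/(ρg) = 143.4×1000 / (1000 × 9.81) = 14.62 m.
Total head at MW-7: h = z + ψ = 117.66 + 14.62 = 132.28 m.
Δh = h(MW-6) − h(MW-7) = 128.84 − 132.28 = -3.44 m.
Vertical separation Δz = 127.44 − 117.66 = 9.78 m.
|i_v| = |Δh| / Δz = 3.44 / 9.78 = 0.352.
Head is higher in the deep piezometer, so vertical flow is upward (discharge condition).

|i_v| ≈ 0.352; vertical flow is upward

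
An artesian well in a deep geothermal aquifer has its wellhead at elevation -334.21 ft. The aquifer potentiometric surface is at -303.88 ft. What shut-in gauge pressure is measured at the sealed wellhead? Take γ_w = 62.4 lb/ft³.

P ≈ 13.1 psi

Head above the cap: Δh = -303.88 − (-334.21) = 30.33 ft.
P = γΔh/144 = 62.4 × 30.33 / 144 = 13.1 psi.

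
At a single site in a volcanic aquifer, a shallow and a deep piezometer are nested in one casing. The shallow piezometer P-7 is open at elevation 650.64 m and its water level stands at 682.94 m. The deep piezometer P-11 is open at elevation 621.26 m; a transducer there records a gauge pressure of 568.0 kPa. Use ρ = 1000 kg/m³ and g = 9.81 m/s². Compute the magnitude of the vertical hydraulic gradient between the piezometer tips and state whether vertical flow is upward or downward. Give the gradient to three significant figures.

Total head at P-7: h = 682.94 m (water level in the standpipe).
Pressure head at P-11: ψ = P/(ρg) = 568.0×1000 / (1000 × 9.81) = 57.90 m.
Total head at P-11: h = z + ψ = 621.26 + 57.90 = 679.16 m.
Δh = h(P-7) − h(P-11) = 682.94 − 679.16 = 3.78 m.
Vertical separation Δz = 650.64 − 621.26 = 29.38 m.
|i_v| = |Δh| / Δz = 3.78 / 29.38 = 0.129.
Head is higher in the shallow piezometer, so vertical flow is downward (recharge condition).

|i_v| ≈ 0.129; vertical flow is downward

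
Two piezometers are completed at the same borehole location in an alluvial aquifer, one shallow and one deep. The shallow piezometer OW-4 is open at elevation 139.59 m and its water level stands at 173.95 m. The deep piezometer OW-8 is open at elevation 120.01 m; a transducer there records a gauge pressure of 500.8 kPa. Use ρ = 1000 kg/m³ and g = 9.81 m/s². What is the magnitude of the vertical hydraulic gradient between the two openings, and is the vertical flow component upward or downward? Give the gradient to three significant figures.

Total head at OW-4: h = 173.95 m (water level in the standpipe).
Pressure head at OW-8: ψ = P/(ρg) = 500.8×1000 / (1000 × 9.81) = 51.05 m.
Total head at OW-8: h = z + ψ = 120.01 + 51.05 = 171.06 m.
Δh = h(OW-4) − h(OW-8) = 173.95 − 171.06 = 2.89 m.
Vertical separation Δz = 139.59 − 120.01 = 19.58 m.
|i_v| = |Δh| / Δz = 2.89 / 19.58 = 0.148.
Head is higher in the shallow piezometer, so vertical flow is downward (recharge condition).

|i_v| ≈ 0.148; vertical flow is downward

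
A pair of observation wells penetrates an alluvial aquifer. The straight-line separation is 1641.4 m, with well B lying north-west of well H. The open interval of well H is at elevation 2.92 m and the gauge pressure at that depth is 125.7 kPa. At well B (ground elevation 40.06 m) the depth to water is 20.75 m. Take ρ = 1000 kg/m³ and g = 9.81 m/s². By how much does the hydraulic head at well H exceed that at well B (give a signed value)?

Pressure head at well H: ψ = P/(ρg) = 125.7×1000 / (1000 × 9.81) = 12.81 m.
Total head at well H: h = z + ψ = 2.92 + 12.81 = 15.73 m.
Total head at well B: h = 40.06 − 20.75 = 19.31 m.
Head difference: h(well H) − h(well B) = 15.73 − 19.31 = -3.58 m.

Δh ≈ -3.58 m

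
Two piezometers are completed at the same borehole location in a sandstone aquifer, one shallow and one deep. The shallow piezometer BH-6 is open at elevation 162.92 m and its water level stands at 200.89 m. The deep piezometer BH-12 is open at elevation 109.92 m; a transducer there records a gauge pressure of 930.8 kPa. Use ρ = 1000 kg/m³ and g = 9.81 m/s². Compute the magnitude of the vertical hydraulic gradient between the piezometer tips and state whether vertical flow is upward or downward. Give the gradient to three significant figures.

|i_v| ≈ 0.0738; vertical flow is upward

Total head at BH-6: h = 200.89 m (water level in the standpipe).
Pressure head at BH-12: ψ = P/(ρg) = 930.8×1000 / (1000 × 9.81) = 94.88 m.
Total head at BH-12: h = z + ψ = 109.92 + 94.88 = 204.80 m.
Δh = h(BH-6) − h(BH-12) = 200.89 − 204.80 = -3.91 m.
Vertical separation Δz = 162.92 − 109.92 = 53.00 m.
|i_v| = |Δh| / Δz = 3.91 / 53.00 = 0.0738.
Head is higher in the deep piezometer, so vertical flow is upward (discharge condition).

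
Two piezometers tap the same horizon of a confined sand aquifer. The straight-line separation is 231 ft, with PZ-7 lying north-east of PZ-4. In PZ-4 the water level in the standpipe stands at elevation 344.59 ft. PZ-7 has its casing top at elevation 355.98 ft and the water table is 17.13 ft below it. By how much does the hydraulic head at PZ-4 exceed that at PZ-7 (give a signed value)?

Δh ≈ 5.74 ft

Total head at PZ-4: h = 344.59 ft (water level in the piezometer is the total head).
Total head at PZ-7: h = 355.98 − 17.13 = 338.85 ft.
Head difference: h(PZ-4) − h(PZ-7) = 344.59 − 338.85 = 5.74 ft.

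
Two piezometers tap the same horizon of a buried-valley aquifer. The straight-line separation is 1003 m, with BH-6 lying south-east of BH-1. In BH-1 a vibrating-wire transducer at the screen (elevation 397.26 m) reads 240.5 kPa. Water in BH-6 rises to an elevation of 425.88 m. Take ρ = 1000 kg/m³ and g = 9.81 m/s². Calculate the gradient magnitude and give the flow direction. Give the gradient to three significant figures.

Pressure head at BH-1: ψ = P/(ρg) = 240.5×1000 / (1000 × 9.81) = 24.52 m.
Total head at BH-1: h = z + ψ = 397.26 + 24.52 = 421.78 m.
Total head at BH-6: h = 425.88 m (water level in the piezometer is the total head).
Head difference: h(BH-1) − h(BH-6) = 421.78 − 425.88 = -4.10 m.
Hydraulic gradient: i = |Δh| / L = 4.10 / 1003 = 0.00409.
Flow is from higher to lower head: from BH-6 toward BH-1, i.e. toward the north-west.

i ≈ 0.00409; groundwater flows toward the north-west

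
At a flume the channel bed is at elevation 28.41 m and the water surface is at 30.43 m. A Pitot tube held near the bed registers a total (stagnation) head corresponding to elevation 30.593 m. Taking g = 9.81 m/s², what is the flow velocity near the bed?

v ≈ 1.79 m/s

Near the bed, under hydrostatic conditions, the piezometric head (z + ψ) equals the free-surface elevation, 30.43 m.
Velocity head = total − piezometric = 30.593 − 30.43 = 0.163 m.
v = √(2g·h_v) = √(2 × 9.81 × 0.163) = 1.79 m/s.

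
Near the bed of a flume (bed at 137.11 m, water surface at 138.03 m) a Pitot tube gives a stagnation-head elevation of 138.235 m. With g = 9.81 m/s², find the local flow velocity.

v ≈ 2.01 m/s

Near the bed, under hydrostatic conditions, the piezometric head (z + ψ) equals the free-surface elevation, 138.03 m.
Velocity head = total − piezometric = 138.235 − 138.03 = 0.205 m.
v = √(2g·h_v) = √(2 × 9.81 × 0.205) = 2.01 m/s.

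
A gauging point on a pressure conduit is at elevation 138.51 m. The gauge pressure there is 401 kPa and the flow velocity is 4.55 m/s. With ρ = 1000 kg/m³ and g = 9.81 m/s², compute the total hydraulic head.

Pressure head ψ = P/(ρg) = 401×1000 / (1000 × 9.81) = 40.88 m.
Velocity head = v²/(2g) = 4.55² / (2 × 9.81) = 1.055 m.
h = z + ψ + v²/(2g) = 138.51 + 40.88 + 1.055 = 180.44 m.

h ≈ 180.44 m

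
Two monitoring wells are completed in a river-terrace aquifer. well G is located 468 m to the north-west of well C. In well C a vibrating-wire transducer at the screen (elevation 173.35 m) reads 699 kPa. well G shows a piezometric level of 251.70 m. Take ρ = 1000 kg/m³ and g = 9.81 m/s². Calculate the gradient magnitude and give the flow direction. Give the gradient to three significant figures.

Pressure head at well C: ψ = P/(ρg) = 699×1000 / (1000 × 9.81) = 71.25 m.
Total head at well C: h = z + ψ = 173.35 + 71.25 = 244.60 m.
Total head at well G: h = 251.70 m (water level in the piezometer is the total head).
Head difference: h(well C) − h(well G) = 244.60 − 251.70 = -7.10 m.
Hydraulic gradient: i = |Δh| / L = 7.10 / 468 = 0.0152.
Flow is from higher to lower head: from well G toward well C, i.e. toward the south-east.

i ≈ 0.0152; groundwater flows toward the south-east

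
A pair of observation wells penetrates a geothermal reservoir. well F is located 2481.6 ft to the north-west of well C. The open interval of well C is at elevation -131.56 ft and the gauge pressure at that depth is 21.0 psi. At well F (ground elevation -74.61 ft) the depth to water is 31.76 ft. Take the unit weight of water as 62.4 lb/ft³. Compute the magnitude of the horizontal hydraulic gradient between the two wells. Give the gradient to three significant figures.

i ≈ 0.00938

Pressure head at well C: ψ = 144·P/γ = 144 × 21.0 / 62.4 = 48.46 ft.
Total head at well C: h = z + ψ = -131.56 + 48.46 = -83.10 ft.
Total head at well F: h = -74.61 − 31.76 = -106.37 ft.
Head difference: h(well C) − h(well F) = -83.10 − (-106.37) = 23.27 ft.
Hydraulic gradient: i = |Δh| / L = 23.27 / 2481.6 = 0.00938.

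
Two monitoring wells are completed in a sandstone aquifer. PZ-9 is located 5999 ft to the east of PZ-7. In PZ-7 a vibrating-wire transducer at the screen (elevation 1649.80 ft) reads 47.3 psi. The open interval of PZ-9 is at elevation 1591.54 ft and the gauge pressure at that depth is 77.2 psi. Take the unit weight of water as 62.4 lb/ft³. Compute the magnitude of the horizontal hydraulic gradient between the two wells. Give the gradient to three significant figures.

Pressure head at PZ-7: ψ = 144·P/γ = 144 × 47.3 / 62.4 = 109.15 ft.
Total head at PZ-7: h = z + ψ = 1649.80 + 109.15 = 1758.95 ft.
Pressure head at PZ-9: ψ = 144·P/γ = 144 × 77.2 / 62.4 = 178.15 ft.
Total head at PZ-9: h = z + ψ = 1591.54 + 178.15 = 1769.69 ft.
Head difference: h(PZ-7) − h(PZ-9) = 1758.95 − 1769.69 = -10.74 ft.
Hydraulic gradient: i = |Δh| / L = 10.74 / 5999 = 0.00179.

i ≈ 0.00179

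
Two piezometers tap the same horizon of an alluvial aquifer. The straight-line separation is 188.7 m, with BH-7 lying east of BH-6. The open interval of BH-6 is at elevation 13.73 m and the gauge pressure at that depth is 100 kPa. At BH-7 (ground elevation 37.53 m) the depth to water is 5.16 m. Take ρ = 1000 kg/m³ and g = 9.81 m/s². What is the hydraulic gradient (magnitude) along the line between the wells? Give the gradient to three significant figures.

i ≈ 0.0448

Pressure head at BH-6: ψ = P/(ρg) = 100×1000 / (1000 × 9.81) = 10.19 m.
Total head at BH-6: h = z + ψ = 13.73 + 10.19 = 23.92 m.
Total head at BH-7: h = 37.53 − 5.16 = 32.37 m.
Head difference: h(BH-6) − h(BH-7) = 23.92 − 32.37 = -8.45 m.
Hydraulic gradient: i = |Δh| / L = 8.45 / 188.7 = 0.0448.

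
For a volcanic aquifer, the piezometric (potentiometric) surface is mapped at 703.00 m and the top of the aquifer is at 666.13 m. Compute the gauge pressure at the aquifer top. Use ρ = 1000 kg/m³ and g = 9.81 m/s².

Pressure head at the aquifer top: ψ = h − z = 703.00 − 666.13 = 36.87 m.
P = ρgψ = 1000 × 9.81 × 36.87 = 361695 Pa ≈ 362 kPa.

P ≈ 362 kPa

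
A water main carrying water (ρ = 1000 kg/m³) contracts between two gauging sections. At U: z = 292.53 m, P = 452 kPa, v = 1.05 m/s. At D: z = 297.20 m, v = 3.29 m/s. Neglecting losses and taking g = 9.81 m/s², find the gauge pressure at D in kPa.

Pressure head at U: ψ₁ = P₁/(ρg) = 452×1000 / (1000 × 9.81) = 46.08 m.
Velocity heads: v₁²/2g = 1.05²/19.62 = 0.056 m; v₂²/2g = 3.29²/19.62 = 0.552 m.
Total head H = z₁ + ψ₁ + v₁²/2g = 292.53 + 46.08 + 0.056 = 338.67 m.
ψ₂ = H − z₂ − v₂²/2g = 338.67 − 297.20 − 0.552 = 40.92 m.
P₂ = ρgψ₂ = 1000 × 9.81 × 40.92 ≈ 401 kPa.

P₂ ≈ 401 kPa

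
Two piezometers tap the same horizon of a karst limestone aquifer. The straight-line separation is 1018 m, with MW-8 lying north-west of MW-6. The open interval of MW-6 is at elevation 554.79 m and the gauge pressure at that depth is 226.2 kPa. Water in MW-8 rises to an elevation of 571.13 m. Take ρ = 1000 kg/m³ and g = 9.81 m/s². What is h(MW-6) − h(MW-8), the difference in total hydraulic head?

Δh ≈ 6.72 m

Pressure head at MW-6: ψ = P/(ρg) = 226.2×1000 / (1000 × 9.81) = 23.06 m.
Total head at MW-6: h = z + ψ = 554.79 + 23.06 = 577.85 m.
Total head at MW-8: h = 571.13 m (water level in the piezometer is the total head).
Head difference: h(MW-6) − h(MW-8) = 577.85 − 571.13 = 6.72 m.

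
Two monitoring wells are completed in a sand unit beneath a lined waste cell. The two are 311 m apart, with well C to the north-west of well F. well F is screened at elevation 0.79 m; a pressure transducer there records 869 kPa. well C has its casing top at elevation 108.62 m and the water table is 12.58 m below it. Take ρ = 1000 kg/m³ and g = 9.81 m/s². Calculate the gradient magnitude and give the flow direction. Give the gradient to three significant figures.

i ≈ 0.0214; groundwater flows toward the south-east

Pressure head at well F: ψ = P/(ρg) = 869×1000 / (1000 × 9.81) = 88.58 m.
Total head at well F: h = z + ψ = 0.79 + 88.58 = 89.37 m.
Total head at well C: h = 108.62 − 12.58 = 96.04 m.
Head difference: h(well F) − h(well C) = 89.37 − 96.04 = -6.67 m.
Hydraulic gradient: i = |Δh| / L = 6.67 / 311 = 0.0214.
Flow is from higher to lower head: from well C toward well F, i.e. toward the south-east.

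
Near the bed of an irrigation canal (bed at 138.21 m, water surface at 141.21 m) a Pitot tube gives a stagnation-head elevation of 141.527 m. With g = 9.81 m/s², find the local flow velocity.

Near the bed, under hydrostatic conditions, the piezometric head (z + ψ) equals the free-surface elevation, 141.21 m.
Velocity head = total − piezometric = 141.527 − 141.21 = 0.317 m.
v = √(2g·h_v) = √(2 × 9.81 × 0.317) = 2.49 m/s.

v ≈ 2.49 m/s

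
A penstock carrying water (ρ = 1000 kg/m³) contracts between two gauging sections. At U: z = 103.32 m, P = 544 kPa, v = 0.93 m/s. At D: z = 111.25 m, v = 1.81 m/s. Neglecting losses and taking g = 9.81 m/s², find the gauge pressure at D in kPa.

P₂ ≈ 465 kPa

Pressure head at U: ψ₁ = P₁/(ρg) = 544×1000 / (1000 × 9.81) = 55.45 m.
Velocity heads: v₁²/2g = 0.93²/19.62 = 0.044 m; v₂²/2g = 1.81²/19.62 = 0.167 m.
Total head H = z₁ + ψ₁ + v₁²/2g = 103.32 + 55.45 + 0.044 = 158.81 m.
ψ₂ = H − z₂ − v₂²/2g = 158.81 − 111.25 − 0.167 = 47.39 m.
P₂ = ρgψ₂ = 1000 × 9.81 × 47.39 ≈ 465 kPa.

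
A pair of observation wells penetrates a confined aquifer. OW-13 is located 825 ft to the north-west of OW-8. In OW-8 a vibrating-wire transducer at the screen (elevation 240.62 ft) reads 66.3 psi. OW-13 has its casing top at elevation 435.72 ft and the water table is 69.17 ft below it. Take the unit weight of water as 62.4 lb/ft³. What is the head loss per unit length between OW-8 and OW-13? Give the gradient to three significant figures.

i ≈ 0.0328 ft/ft

Pressure head at OW-8: ψ = 144·P/γ = 144 × 66.3 / 62.4 = 153.00 ft.
Total head at OW-8: h = z + ψ = 240.62 + 153.00 = 393.62 ft.
Total head at OW-13: h = 435.72 − 69.17 = 366.55 ft.
Head difference: h(OW-8) − h(OW-13) = 393.62 − 366.55 = 27.07 ft.
Hydraulic gradient: i = |Δh| / L = 27.07 / 825 = 0.0328.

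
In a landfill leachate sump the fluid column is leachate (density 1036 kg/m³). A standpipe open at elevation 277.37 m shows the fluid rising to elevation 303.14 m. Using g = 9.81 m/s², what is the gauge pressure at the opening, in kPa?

Pressure head ψ = h − z = 303.14 − 277.37 = 25.77 m.
P = ρgψ = 1036 × 9.81 × 25.77 = 261905 Pa ≈ 262 kPa.

P ≈ 262 kPa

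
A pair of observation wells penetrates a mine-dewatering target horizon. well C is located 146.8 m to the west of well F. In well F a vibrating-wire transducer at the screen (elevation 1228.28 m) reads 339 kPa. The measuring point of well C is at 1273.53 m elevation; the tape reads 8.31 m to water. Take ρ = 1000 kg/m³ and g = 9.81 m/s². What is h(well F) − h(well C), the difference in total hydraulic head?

Δh ≈ -2.38 m

Pressure head at well F: ψ = P/(ρg) = 339×1000 / (1000 × 9.81) = 34.56 m.
Total head at well F: h = z + ψ = 1228.28 + 34.56 = 1262.84 m.
Total head at well C: h = 1273.53 − 8.31 = 1265.22 m.
Head difference: h(well F) − h(well C) = 1262.84 − 1265.22 = -2.38 m.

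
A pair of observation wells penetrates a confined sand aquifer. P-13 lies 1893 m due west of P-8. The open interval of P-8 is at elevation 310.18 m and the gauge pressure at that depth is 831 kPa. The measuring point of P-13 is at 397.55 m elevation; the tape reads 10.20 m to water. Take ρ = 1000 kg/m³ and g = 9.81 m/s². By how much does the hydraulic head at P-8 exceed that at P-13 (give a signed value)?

Δh ≈ 7.54 m

Pressure head at P-8: ψ = P/(ρg) = 831×1000 / (1000 × 9.81) = 84.71 m.
Total head at P-8: h = z + ψ = 310.18 + 84.71 = 394.89 m.
Total head at P-13: h = 397.55 − 10.20 = 387.35 m.
Head difference: h(P-8) − h(P-13) = 394.89 − 387.35 = 7.54 m.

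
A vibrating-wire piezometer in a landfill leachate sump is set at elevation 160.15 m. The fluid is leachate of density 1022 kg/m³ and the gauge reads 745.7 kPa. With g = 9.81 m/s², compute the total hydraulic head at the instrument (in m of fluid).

h ≈ 234.53 m

ψ = P/(ρg) = 745.7×1000 / (1022 × 9.81) = 74.38 m.
h = z + ψ = 160.15 + 74.38 = 234.53 m.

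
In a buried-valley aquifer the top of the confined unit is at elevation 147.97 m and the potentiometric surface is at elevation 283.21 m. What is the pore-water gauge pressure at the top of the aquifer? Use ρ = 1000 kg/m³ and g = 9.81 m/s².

P ≈ 1330 kPa

Pressure head at the aquifer top: ψ = h − z = 283.21 − 147.97 = 135.24 m.
P = ρgψ = 1000 × 9.81 × 135.24 = 1326704 Pa ≈ 1330 kPa.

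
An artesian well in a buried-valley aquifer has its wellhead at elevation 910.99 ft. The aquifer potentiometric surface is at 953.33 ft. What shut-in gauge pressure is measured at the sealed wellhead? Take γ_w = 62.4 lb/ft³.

Head above the cap: Δh = 953.33 − 910.99 = 42.34 ft.
P = γΔh/144 = 62.4 × 42.34 / 144 = 18.3 psi.

P ≈ 18.3 psi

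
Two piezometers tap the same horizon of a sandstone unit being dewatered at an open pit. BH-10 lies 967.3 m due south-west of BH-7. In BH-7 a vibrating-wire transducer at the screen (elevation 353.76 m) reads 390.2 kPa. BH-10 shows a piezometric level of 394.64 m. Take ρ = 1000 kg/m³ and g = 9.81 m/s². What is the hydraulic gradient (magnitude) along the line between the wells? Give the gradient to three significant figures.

Pressure head at BH-7: ψ = P/(ρg) = 390.2×1000 / (1000 × 9.81) = 39.78 m.
Total head at BH-7: h = z + ψ = 353.76 + 39.78 = 393.54 m.
Total head at BH-10: h = 394.64 m (water level in the piezometer is the total head).
Head difference: h(BH-7) − h(BH-10) = 393.54 − 394.64 = -1.10 m.
Hydraulic gradient: i = |Δh| / L = 1.10 / 967.3 = 0.00114.

i ≈ 0.00114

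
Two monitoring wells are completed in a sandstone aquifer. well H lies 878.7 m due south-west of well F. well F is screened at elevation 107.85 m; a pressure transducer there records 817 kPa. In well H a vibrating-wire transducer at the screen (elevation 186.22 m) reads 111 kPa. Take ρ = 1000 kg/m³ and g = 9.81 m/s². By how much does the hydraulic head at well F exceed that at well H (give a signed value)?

Δh ≈ -6.40 m

Pressure head at well F: ψ = P/(ρg) = 817×1000 / (1000 × 9.81) = 83.28 m.
Total head at well F: h = z + ψ = 107.85 + 83.28 = 191.13 m.
Pressure head at well H: ψ = P/(ρg) = 111×1000 / (1000 × 9.81) = 11.31 m.
Total head at well H: h = z + ψ = 186.22 + 11.31 = 197.53 m.
Head difference: h(well F) − h(well H) = 191.13 − 197.53 = -6.40 m.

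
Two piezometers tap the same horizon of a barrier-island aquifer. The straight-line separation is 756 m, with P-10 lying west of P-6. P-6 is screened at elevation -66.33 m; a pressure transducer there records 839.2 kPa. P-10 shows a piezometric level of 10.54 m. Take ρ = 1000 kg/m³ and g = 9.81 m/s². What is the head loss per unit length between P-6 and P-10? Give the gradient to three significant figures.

Pressure head at P-6: ψ = P/(ρg) = 839.2×1000 / (1000 × 9.81) = 85.55 m.
Total head at P-6: h = z + ψ = -66.33 + 85.55 = 19.22 m.
Total head at P-10: h = 10.54 m (water level in the piezometer is the total head).
Head difference: h(P-6) − h(P-10) = 19.22 − 10.54 = 8.68 m.
Hydraulic gradient: i = |Δh| / L = 8.68 / 756 = 0.0115.

i ≈ 0.0115 m/m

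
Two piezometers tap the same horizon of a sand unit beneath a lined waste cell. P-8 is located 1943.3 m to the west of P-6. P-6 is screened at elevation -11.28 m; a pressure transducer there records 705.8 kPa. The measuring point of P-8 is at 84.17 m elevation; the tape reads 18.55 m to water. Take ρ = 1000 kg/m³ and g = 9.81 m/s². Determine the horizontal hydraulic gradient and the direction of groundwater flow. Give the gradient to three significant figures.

Pressure head at P-6: ψ = P/(ρg) = 705.8×1000 / (1000 × 9.81) = 71.95 m.
Total head at P-6: h = z + ψ = -11.28 + 71.95 = 60.67 m.
Total head at P-8: h = 84.17 − 18.55 = 65.62 m.
Head difference: h(P-6) − h(P-8) = 60.67 − 65.62 = -4.95 m.
Hydraulic gradient: i = |Δh| / L = 4.95 / 1943.3 = 0.00255.
Flow is from higher to lower head: from P-8 toward P-6, i.e. toward the east.

i ≈ 0.00255; groundwater flows toward the east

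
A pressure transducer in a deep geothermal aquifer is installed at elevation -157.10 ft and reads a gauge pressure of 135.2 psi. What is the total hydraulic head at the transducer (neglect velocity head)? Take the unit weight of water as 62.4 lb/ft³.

h ≈ 154.90 ft

ψ = 144·P/γ = 144 × 135.2 / 62.4 = 312.00 ft.
h = z + ψ = -157.10 + 312.00 = 154.90 ft.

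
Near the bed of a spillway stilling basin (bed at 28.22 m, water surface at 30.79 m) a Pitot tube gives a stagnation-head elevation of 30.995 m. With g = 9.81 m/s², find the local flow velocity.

v ≈ 2.01 m/s

Near the bed, under hydrostatic conditions, the piezometric head (z + ψ) equals the free-surface elevation, 30.79 m.
Velocity head = total − piezometric = 30.995 − 30.79 = 0.205 m.
v = √(2g·h_v) = √(2 × 9.81 × 0.205) = 2.01 m/s.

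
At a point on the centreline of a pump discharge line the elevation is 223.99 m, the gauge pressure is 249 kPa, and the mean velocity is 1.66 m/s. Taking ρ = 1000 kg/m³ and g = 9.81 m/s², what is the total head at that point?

Pressure head ψ = P/(ρg) = 249×1000 / (1000 × 9.81) = 25.38 m.
Velocity head = v²/(2g) = 1.66² / (2 × 9.81) = 0.140 m.
h = z + ψ + v²/(2g) = 223.99 + 25.38 + 0.140 = 249.51 m.

h ≈ 249.51 m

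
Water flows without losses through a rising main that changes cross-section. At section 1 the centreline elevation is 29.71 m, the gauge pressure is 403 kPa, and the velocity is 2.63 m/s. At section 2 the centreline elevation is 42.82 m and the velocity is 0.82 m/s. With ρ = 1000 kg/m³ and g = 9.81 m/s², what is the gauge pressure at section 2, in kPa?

Pressure head at 1: ψ₁ = P₁/(ρg) = 403×1000 / (1000 × 9.81) = 41.08 m.
Velocity heads: v₁²/2g = 2.63²/19.62 = 0.353 m; v₂²/2g = 0.82²/19.62 = 0.034 m.
Total head H = z₁ + ψ₁ + v₁²/2g = 29.71 + 41.08 + 0.353 = 71.14 m.
ψ₂ = H − z₂ − v₂²/2g = 71.14 − 42.82 − 0.034 = 28.29 m.
P₂ = ρgψ₂ = 1000 × 9.81 × 28.29 ≈ 278 kPa.

P₂ ≈ 278 kPa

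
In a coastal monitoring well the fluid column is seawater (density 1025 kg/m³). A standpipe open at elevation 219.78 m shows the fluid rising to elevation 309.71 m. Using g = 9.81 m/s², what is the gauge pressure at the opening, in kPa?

Pressure head ψ = h − z = 309.71 − 219.78 = 89.93 m.
P = ρgψ = 1025 × 9.81 × 89.93 = 904269 Pa ≈ 904 kPa.

P ≈ 904 kPa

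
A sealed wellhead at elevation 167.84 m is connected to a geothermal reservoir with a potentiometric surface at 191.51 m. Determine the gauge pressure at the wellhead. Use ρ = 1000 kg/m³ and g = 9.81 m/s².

Head above the cap: Δh = 191.51 − 167.84 = 23.67 m.
P = ρgΔh = 1000 × 9.81 × 23.67 = 232203 Pa ≈ 232 kPa.

P ≈ 232 kPa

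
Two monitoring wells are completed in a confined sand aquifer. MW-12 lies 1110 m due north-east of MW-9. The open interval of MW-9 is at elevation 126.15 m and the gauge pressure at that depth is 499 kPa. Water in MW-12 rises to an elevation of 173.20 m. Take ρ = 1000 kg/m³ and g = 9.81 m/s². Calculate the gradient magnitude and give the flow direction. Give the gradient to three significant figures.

Pressure head at MW-9: ψ = P/(ρg) = 499×1000 / (1000 × 9.81) = 50.87 m.
Total head at MW-9: h = z + ψ = 126.15 + 50.87 = 177.02 m.
Total head at MW-12: h = 173.20 m (water level in the piezometer is the total head).
Head difference: h(MW-9) − h(MW-12) = 177.02 − 173.20 = 3.82 m.
Hydraulic gradient: i = |Δh| / L = 3.82 / 1110 = 0.00344.
Flow is from higher to lower head: from MW-9 toward MW-12, i.e. toward the north-east.

i ≈ 0.00344; groundwater flows toward the north-east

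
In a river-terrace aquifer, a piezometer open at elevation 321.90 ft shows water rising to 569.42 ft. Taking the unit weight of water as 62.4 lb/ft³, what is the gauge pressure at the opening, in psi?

P ≈ 107 psi

Pressure head ψ = h − z = 569.42 − 321.90 = 247.52 ft.
P = γ·ψ / 144 = 62.4 × 247.52 / 144 = 107 psi.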